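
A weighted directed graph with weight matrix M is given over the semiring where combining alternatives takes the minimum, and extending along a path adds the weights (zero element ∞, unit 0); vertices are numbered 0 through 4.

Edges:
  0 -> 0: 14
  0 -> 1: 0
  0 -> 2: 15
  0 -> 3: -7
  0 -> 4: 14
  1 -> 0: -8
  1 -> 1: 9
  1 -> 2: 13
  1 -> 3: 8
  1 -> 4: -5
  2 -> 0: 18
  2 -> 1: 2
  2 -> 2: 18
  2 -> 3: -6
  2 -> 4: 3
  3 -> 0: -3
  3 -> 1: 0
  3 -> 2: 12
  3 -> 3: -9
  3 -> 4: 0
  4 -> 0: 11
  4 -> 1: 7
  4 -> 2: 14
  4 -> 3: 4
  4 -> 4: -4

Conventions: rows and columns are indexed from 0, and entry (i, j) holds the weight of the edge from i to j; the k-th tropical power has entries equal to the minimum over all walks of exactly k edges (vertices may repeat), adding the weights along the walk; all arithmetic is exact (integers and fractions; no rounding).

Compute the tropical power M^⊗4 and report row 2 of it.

M^⊗2:
  [-10, -7, 5, -16, -7]
  [1, -8, 7, -15, -9]
  [-9, -6, 6, -15, -6]
  [-12, -9, 3, -18, -9]
  [-1, 3, 10, -5, -8]
M^⊗3:
  [-19, -16, -4, -25, -16]
  [-18, -15, -3, -24, -15]
  [-18, -15, -3, -24, -15]
  [-21, -18, -6, -27, -18]
  [-8, -5, 6, -14, -12]
M^⊗4:
  [-28, -25, -13, -34, -25]
  [-27, -24, -12, -33, -24]
  [-27, -24, -12, -33, -24]
  [-30, -27, -15, -36, -27]
  [-17, -14, -2, -23, -16]
Answer: row 2 of M^⊗4 = [-27, -24, -12, -33, -24]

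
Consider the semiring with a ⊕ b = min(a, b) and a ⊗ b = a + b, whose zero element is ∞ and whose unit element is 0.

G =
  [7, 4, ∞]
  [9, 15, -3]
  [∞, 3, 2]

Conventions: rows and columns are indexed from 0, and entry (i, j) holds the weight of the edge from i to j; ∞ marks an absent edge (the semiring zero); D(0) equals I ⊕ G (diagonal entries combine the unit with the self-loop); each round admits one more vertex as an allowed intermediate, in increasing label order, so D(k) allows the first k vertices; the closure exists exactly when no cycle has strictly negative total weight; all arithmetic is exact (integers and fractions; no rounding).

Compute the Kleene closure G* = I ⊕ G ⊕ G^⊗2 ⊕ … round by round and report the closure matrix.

D(0):
  [0, 4, ∞]
  [9, 0, -3]
  [∞, 3, 0]
D(1):
  [0, 4, ∞]
  [9, 0, -3]
  [∞, 3, 0]
D(2):
  [0, 4, 1]
  [9, 0, -3]
  [12, 3, 0]
D(3):
  [0, 4, 1]
  [9, 0, -3]
  [12, 3, 0]
Answer: G* = [[0, 4, 1], [9, 0, -3], [12, 3, 0]]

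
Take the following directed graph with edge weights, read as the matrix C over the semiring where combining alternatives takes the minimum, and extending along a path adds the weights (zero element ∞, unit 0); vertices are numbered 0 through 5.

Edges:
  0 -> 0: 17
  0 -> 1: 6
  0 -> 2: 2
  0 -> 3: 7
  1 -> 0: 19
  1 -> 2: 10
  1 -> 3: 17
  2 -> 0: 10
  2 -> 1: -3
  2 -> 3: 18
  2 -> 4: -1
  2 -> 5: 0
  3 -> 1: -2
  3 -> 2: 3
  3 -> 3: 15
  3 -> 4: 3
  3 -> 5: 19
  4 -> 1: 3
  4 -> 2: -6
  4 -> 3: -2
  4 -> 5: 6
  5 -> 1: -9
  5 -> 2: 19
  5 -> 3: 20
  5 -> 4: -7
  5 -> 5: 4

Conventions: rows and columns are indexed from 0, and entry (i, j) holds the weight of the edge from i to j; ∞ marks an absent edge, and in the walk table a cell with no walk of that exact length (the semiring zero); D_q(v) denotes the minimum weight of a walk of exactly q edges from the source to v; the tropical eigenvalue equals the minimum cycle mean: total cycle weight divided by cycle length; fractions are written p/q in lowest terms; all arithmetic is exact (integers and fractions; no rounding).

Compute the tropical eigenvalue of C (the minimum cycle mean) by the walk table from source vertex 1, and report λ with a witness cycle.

q=0: [∞, 0, ∞, ∞, ∞, ∞]
q=1: [19, ∞, 10, 17, ∞, ∞]
q=2: [20, 7, 20, 26, 9, 10]
q=3: [26, 1, 3, 7, 3, 14]
q=4: [13, 0, -3, 1, 2, 3]
q=5: [7, -6, -4, 0, -4, -3]
q=6: [6, -12, -10, -6, -10, -4]
Optimal cycle mean attained by: cycle 2->5->4->2, total 0 + (-7) + (-6), length 3.
Answer: λ = -13/3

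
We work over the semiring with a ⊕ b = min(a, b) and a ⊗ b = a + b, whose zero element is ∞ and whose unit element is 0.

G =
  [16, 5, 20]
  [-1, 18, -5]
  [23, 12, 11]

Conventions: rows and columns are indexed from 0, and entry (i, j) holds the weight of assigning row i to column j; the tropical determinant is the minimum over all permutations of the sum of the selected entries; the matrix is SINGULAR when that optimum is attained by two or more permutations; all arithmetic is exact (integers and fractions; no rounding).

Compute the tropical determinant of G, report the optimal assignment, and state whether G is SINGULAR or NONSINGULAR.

σ = (0, 1, 2): 16 + 18 + 11 = 45
σ = (0, 2, 1): 16 + (-5) + 12 = 23
σ = (1, 0, 2): 5 + (-1) + 11 = 15
σ = (1, 2, 0): 5 + (-5) + 23 = 23
σ = (2, 0, 1): 20 + (-1) + 12 = 31
σ = (2, 1, 0): 20 + 18 + 23 = 61
Optimal value attained by: σ = (1, 0, 2).
Answer: det⊕(G) = 15; verdict: NONSINGULAR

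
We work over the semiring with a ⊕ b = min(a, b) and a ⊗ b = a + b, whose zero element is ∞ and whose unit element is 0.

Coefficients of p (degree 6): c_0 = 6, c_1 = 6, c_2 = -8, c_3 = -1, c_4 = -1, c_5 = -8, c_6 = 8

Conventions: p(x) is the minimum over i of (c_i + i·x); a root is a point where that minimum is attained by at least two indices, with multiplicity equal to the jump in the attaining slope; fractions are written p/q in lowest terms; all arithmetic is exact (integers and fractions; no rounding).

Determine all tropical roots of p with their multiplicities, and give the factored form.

hull edge (i=0, c=6) to (i=2, c=-8): slope -7, span 2
hull edge (i=2, c=-8) to (i=5, c=-8): slope 0, span 3
hull edge (i=5, c=-8) to (i=6, c=8): slope 16, span 1
Factored form: p(x) = 8 ⊗ (x ⊕ (-16)) ⊗ (x ⊕ 0) ⊗ (x ⊕ 0) ⊗ (x ⊕ 0) ⊗ (x ⊕ 7) ⊗ (x ⊕ 7)
Answer: roots = -16 (mult 1), 0 (mult 3), 7 (mult 2)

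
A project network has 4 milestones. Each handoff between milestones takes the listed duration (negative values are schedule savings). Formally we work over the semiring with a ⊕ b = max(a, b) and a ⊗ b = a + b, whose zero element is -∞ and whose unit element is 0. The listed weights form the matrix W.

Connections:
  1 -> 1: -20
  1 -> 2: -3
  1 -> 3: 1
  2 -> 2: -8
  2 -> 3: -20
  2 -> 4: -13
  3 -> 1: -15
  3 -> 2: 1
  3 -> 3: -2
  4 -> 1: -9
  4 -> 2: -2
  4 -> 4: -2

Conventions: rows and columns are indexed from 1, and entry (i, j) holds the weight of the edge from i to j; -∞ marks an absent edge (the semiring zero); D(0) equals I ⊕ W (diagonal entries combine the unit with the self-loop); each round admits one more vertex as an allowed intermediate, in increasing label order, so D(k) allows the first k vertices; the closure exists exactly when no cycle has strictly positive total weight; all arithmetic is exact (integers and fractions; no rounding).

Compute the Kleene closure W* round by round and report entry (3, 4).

D(0):
  [0, -3, 1, -∞]
  [-∞, 0, -20, -13]
  [-15, 1, 0, -∞]
  [-9, -2, -∞, 0]
D(1):
  [0, -3, 1, -∞]
  [-∞, 0, -20, -13]
  [-15, 1, 0, -∞]
  [-9, -2, -8, 0]
D(2):
  [0, -3, 1, -16]
  [-∞, 0, -20, -13]
  [-15, 1, 0, -12]
  [-9, -2, -8, 0]
D(3):
  [0, 2, 1, -11]
  [-35, 0, -20, -13]
  [-15, 1, 0, -12]
  [-9, -2, -8, 0]
D(4):
  [0, 2, 1, -11]
  [-22, 0, -20, -13]
  [-15, 1, 0, -12]
  [-9, -2, -8, 0]
Answer: W*[3][4] = -12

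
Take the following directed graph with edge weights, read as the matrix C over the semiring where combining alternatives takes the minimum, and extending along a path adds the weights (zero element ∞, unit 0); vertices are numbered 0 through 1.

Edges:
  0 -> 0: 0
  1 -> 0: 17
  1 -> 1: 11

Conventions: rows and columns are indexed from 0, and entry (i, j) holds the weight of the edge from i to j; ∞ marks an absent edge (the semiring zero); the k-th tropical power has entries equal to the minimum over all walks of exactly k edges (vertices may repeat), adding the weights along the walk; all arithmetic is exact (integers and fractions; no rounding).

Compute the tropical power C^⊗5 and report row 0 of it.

C^⊗2:
  [0, ∞]
  [17, 22]
C^⊗3:
  [0, ∞]
  [17, 33]
C^⊗4:
  [0, ∞]
  [17, 44]
C^⊗5:
  [0, ∞]
  [17, 55]
Answer: row 0 of C^⊗5 = [0, ∞]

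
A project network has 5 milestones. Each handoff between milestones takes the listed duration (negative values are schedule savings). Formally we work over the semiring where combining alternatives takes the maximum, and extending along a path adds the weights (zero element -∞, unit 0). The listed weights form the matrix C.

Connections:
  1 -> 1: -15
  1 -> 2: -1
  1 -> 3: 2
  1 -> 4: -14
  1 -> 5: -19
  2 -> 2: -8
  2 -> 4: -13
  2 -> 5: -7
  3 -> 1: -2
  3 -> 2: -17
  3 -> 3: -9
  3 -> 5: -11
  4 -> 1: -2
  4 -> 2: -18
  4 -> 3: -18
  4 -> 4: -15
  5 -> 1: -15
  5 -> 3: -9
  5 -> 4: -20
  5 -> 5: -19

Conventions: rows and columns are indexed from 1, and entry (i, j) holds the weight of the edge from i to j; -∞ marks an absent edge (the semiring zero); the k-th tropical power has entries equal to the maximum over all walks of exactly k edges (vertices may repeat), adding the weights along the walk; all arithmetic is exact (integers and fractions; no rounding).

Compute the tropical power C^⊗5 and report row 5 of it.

C^⊗2:
  [0, -9, -7, -14, -8]
  [-15, -16, -16, -21, -15]
  [-11, -3, 0, -16, -20]
  [-17, -3, 0, -16, -21]
  [-11, -16, -13, -29, -20]
C^⊗3:
  [-9, -1, 2, -14, -16]
  [-18, -16, -13, -29, -23]
  [-2, -11, -9, -16, -10]
  [-2, -11, -9, -16, -10]
  [-15, -12, -9, -25, -23]
C^⊗4:
  [0, -9, -7, -14, -8]
  [-15, -19, -16, -29, -23]
  [-11, -3, 0, -16, -18]
  [-11, -3, 0, -16, -18]
  [-11, -16, -13, -25, -19]
C^⊗5:
  [-9, -1, 2, -14, -16]
  [-18, -16, -13, -29, -26]
  [-2, -11, -9, -16, -10]
  [-2, -11, -9, -16, -10]
  [-15, -12, -9, -25, -23]
Answer: row 5 of C^⊗5 = [-15, -12, -9, -25, -23]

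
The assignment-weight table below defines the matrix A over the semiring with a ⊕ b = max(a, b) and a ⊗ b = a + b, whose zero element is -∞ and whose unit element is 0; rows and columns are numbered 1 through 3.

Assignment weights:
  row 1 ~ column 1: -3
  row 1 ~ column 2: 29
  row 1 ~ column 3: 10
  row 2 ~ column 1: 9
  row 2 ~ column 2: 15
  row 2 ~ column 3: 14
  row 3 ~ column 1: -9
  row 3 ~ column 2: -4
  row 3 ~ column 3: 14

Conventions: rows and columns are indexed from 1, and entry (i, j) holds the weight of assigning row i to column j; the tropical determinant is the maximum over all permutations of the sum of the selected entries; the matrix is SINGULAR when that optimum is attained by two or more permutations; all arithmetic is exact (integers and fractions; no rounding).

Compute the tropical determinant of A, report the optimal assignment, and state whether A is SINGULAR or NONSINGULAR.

σ = (1, 2, 3): (-3) + 15 + 14 = 26
σ = (1, 3, 2): (-3) + 14 + (-4) = 7
σ = (2, 1, 3): 29 + 9 + 14 = 52
σ = (2, 3, 1): 29 + 14 + (-9) = 34
σ = (3, 1, 2): 10 + 9 + (-4) = 15
σ = (3, 2, 1): 10 + 15 + (-9) = 16
Optimal value attained by: σ = (2, 1, 3).
Answer: det⊕(A) = 52; verdict: NONSINGULAR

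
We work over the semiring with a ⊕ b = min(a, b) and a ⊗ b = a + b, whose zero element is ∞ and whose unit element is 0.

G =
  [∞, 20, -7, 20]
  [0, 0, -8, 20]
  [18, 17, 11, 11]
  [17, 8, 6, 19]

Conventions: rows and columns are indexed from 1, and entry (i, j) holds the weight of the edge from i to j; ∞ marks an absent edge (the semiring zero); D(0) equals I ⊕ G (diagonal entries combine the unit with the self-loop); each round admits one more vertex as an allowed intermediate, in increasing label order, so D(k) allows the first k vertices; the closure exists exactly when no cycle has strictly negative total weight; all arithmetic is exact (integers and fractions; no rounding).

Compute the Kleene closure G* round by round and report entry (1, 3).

D(0):
  [0, 20, -7, 20]
  [0, 0, -8, 20]
  [18, 17, 0, 11]
  [17, 8, 6, 0]
D(1):
  [0, 20, -7, 20]
  [0, 0, -8, 20]
  [18, 17, 0, 11]
  [17, 8, 6, 0]
D(2):
  [0, 20, -7, 20]
  [0, 0, -8, 20]
  [17, 17, 0, 11]
  [8, 8, 0, 0]
D(3):
  [0, 10, -7, 4]
  [0, 0, -8, 3]
  [17, 17, 0, 11]
  [8, 8, 0, 0]
D(4):
  [0, 10, -7, 4]
  [0, 0, -8, 3]
  [17, 17, 0, 11]
  [8, 8, 0, 0]
Answer: G*[1][3] = -7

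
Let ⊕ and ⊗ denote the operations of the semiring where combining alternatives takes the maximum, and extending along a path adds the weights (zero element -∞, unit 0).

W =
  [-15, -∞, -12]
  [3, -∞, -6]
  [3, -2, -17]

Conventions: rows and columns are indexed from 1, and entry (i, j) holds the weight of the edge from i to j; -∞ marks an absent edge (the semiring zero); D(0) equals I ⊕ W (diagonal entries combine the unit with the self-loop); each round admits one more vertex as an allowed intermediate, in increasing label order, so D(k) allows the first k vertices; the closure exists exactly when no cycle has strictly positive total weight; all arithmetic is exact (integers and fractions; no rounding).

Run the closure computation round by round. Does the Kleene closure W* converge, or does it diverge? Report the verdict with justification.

D(0):
  [0, -∞, -12]
  [3, 0, -6]
  [3, -2, 0]
D(1):
  [0, -∞, -12]
  [3, 0, -6]
  [3, -2, 0]
D(2):
  [0, -∞, -12]
  [3, 0, -6]
  [3, -2, 0]
D(3):
  [0, -14, -12]
  [3, 0, -6]
  [3, -2, 0]
Key observation: every diagonal entry stays at the unit through all rounds, so no improving cycle exists.
Answer: CONVERGES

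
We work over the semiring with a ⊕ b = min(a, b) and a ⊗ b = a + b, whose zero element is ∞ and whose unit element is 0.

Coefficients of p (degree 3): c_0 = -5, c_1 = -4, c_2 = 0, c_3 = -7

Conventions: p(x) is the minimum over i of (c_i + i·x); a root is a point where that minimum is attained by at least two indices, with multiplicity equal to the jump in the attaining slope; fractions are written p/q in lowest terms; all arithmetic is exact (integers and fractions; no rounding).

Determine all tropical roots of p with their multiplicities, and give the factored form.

hull edge (i=0, c=-5) to (i=3, c=-7): slope -2/3, span 3
Factored form: p(x) = -7 ⊗ (x ⊕ 2/3) ⊗ (x ⊕ 2/3) ⊗ (x ⊕ 2/3)
Answer: roots = 2/3 (mult 3)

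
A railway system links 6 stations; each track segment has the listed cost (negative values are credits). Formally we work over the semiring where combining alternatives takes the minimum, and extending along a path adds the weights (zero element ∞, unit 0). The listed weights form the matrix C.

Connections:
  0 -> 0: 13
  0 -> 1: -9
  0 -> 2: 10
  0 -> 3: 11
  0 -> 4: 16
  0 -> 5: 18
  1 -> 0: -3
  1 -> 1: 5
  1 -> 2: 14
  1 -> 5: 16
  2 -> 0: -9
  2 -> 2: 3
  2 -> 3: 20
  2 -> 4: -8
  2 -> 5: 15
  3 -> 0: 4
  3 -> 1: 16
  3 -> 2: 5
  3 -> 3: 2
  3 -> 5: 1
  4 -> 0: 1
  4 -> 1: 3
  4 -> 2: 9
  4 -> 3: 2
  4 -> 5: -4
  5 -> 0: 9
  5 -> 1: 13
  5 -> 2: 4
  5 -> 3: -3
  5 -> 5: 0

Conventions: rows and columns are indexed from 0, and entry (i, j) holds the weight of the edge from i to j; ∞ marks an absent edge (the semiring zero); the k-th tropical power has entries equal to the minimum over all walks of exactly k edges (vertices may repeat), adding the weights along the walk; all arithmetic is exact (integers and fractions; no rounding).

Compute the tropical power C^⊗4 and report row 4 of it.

C^⊗2:
  [-12, -4, 5, 13, 2, 7]
  [2, -12, 7, 8, 6, 15]
  [-7, -18, 1, -6, -5, -12]
  [-4, -5, 5, -2, -3, 1]
  [0, -8, 0, -7, 1, -4]
  [-5, 0, 2, -3, -4, -2]
C^⊗3:
  [-7, -21, -2, -1, -3, -2]
  [-15, -7, 2, 8, -1, 2]
  [-21, -16, -8, -15, -7, -12]
  [-8, -13, 3, -2, -3, -7]
  [-11, -9, -2, -7, -8, -6]
  [-7, -14, 2, -5, -6, -8]
C^⊗4:
  [-24, -16, -7, -5, -10, -7]
  [-10, -24, -5, -4, -6, -5]
  [-19, -30, -11, -15, -16, -14]
  [-16, -17, -3, -10, -5, -7]
  [-12, -20, -2, -9, -10, -12]
  [-17, -16, -4, -11, -6, -10]
Answer: row 4 of C^⊗4 = [-12, -20, -2, -9, -10, -12]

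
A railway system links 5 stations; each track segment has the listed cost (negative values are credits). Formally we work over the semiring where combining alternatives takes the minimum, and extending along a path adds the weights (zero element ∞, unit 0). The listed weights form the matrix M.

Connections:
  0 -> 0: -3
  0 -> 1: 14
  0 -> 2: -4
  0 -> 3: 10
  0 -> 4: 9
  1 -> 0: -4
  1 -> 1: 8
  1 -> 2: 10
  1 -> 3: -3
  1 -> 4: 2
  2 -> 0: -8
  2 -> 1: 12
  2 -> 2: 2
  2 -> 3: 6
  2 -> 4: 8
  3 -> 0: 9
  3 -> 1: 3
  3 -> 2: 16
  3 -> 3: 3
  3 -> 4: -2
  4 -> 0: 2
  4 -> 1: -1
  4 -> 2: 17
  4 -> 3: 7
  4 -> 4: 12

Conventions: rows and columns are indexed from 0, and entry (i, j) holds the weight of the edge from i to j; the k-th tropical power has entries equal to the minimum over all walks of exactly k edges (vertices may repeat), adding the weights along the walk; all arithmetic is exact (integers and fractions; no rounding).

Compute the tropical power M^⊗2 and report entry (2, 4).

M^⊗2:
  [-12, 8, -7, 2, 4]
  [-7, 0, -8, 0, -5]
  [-11, 6, -12, 2, 1]
  [-1, -3, 5, 0, 1]
  [-5, 7, -2, -4, 1]
Key observation: the optimum is the walk 2->0->4, with weight (-8) + 9 = 1.
Optimal value attained by: walk 2->0->4.
Answer: (M^⊗2)[2][4] = 1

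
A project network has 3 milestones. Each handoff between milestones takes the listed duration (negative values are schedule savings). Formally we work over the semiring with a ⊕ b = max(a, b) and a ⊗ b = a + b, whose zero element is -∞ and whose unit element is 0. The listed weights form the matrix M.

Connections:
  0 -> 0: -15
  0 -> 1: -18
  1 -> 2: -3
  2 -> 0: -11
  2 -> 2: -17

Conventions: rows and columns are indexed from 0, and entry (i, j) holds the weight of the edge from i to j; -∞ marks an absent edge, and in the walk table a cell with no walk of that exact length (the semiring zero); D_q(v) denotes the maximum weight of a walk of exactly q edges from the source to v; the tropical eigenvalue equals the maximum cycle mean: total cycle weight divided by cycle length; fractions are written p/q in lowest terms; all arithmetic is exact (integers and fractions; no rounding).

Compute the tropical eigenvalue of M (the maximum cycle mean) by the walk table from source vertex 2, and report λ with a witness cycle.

q=0: [-∞, -∞, 0]
q=1: [-11, -∞, -17]
q=2: [-26, -29, -34]
q=3: [-41, -44, -32]
Optimal cycle mean attained by: cycle 0->1->2->0, total (-18) + (-3) + (-11), length 3.
Answer: λ = -32/3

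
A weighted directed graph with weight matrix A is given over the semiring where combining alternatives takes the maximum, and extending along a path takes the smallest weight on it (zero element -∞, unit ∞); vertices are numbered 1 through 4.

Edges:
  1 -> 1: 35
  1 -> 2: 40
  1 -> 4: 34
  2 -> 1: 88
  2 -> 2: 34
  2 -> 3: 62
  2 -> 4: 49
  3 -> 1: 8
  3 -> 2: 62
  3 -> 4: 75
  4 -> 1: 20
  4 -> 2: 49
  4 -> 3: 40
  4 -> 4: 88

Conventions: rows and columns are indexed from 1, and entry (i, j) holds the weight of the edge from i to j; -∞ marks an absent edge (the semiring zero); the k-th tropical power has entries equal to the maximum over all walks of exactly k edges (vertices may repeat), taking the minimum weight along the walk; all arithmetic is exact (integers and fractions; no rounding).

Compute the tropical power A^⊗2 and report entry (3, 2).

A^⊗2:
  [40, 35, 40, 40]
  [35, 62, 40, 62]
  [62, 49, 62, 75]
  [49, 49, 49, 88]
Key observation: the optimum is the walk 3->4->2, with weight 75 min 49 = 49.
Optimal value attained by: walk 3->4->2.
Answer: (A^⊗2)[3][2] = 49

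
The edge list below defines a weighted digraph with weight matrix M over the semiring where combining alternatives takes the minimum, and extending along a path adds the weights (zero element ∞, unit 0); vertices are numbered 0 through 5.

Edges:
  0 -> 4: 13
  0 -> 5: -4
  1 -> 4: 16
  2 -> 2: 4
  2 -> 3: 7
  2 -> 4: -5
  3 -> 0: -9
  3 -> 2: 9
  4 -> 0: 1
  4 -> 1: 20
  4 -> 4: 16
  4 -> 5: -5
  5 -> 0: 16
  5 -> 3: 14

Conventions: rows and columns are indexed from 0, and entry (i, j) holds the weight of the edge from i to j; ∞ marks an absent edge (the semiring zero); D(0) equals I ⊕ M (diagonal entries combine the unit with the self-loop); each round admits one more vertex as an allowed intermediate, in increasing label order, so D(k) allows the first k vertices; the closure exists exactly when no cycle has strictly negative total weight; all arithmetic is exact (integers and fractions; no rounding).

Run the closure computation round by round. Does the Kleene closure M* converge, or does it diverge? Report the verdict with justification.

D(0):
  [0, ∞, ∞, ∞, 13, -4]
  [∞, 0, ∞, ∞, 16, ∞]
  [∞, ∞, 0, 7, -5, ∞]
  [-9, ∞, 9, 0, ∞, ∞]
  [1, 20, ∞, ∞, 0, -5]
  [16, ∞, ∞, 14, ∞, 0]
D(1):
  [0, ∞, ∞, ∞, 13, -4]
  [∞, 0, ∞, ∞, 16, ∞]
  [∞, ∞, 0, 7, -5, ∞]
  [-9, ∞, 9, 0, 4, -13]
  [1, 20, ∞, ∞, 0, -5]
  [16, ∞, ∞, 14, 29, 0]
D(2):
  [0, ∞, ∞, ∞, 13, -4]
  [∞, 0, ∞, ∞, 16, ∞]
  [∞, ∞, 0, 7, -5, ∞]
  [-9, ∞, 9, 0, 4, -13]
  [1, 20, ∞, ∞, 0, -5]
  [16, ∞, ∞, 14, 29, 0]
D(3):
  [0, ∞, ∞, ∞, 13, -4]
  [∞, 0, ∞, ∞, 16, ∞]
  [∞, ∞, 0, 7, -5, ∞]
  [-9, ∞, 9, 0, 4, -13]
  [1, 20, ∞, ∞, 0, -5]
  [16, ∞, ∞, 14, 29, 0]
D(4):
  [0, ∞, ∞, ∞, 13, -4]
  [∞, 0, ∞, ∞, 16, ∞]
  [-2, ∞, 0, 7, -5, -6]
  [-9, ∞, 9, 0, 4, -13]
  [1, 20, ∞, ∞, 0, -5]
  [5, ∞, 23, 14, 18, 0]
D(5):
  [0, 33, ∞, ∞, 13, -4]
  [17, 0, ∞, ∞, 16, 11]
  [-4, 15, 0, 7, -5, -10]
  [-9, 24, 9, 0, 4, -13]
  [1, 20, ∞, ∞, 0, -5]
  [5, 38, 23, 14, 18, 0]
D(6):
  [0, 33, 19, 10, 13, -4]
  [16, 0, 34, 25, 16, 11]
  [-5, 15, 0, 4, -5, -10]
  [-9, 24, 9, 0, 4, -13]
  [0, 20, 18, 9, 0, -5]
  [5, 38, 23, 14, 18, 0]
Key observation: every diagonal entry stays at the unit through all rounds, so no improving cycle exists.
Answer: CONVERGES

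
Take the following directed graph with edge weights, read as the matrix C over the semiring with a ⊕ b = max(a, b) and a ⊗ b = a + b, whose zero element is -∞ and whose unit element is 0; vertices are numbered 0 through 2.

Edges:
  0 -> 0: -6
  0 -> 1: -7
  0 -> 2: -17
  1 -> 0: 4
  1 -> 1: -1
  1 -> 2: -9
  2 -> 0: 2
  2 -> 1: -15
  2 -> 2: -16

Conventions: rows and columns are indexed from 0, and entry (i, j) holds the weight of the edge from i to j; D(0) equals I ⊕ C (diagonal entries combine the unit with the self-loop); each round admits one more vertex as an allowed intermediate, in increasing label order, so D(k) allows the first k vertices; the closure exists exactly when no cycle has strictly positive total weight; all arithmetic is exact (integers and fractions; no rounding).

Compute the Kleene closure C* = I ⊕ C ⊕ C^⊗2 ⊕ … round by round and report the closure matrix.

D(0):
  [0, -7, -17]
  [4, 0, -9]
  [2, -15, 0]
D(1):
  [0, -7, -17]
  [4, 0, -9]
  [2, -5, 0]
D(2):
  [0, -7, -16]
  [4, 0, -9]
  [2, -5, 0]
D(3):
  [0, -7, -16]
  [4, 0, -9]
  [2, -5, 0]
Answer: C* = [[0, -7, -16], [4, 0, -9], [2, -5, 0]]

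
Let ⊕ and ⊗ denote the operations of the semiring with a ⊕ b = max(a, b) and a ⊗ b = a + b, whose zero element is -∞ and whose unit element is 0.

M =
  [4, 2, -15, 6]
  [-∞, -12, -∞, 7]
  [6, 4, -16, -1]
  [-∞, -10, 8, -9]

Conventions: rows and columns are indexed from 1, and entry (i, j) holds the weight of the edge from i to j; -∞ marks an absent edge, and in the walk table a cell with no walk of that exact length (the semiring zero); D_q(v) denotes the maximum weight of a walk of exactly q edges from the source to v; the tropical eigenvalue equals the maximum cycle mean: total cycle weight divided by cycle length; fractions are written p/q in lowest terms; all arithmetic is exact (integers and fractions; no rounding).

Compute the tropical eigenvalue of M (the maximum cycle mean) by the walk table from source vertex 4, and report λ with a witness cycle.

q=0: [-∞, -∞, -∞, 0]
q=1: [-∞, -10, 8, -9]
q=2: [14, 12, -1, 7]
q=3: [18, 16, 15, 20]
q=4: [22, 20, 28, 24]
Optimal cycle mean attained by: cycle 1->4->3->1, total 6 + 8 + 6, length 3.
Answer: λ = 20/3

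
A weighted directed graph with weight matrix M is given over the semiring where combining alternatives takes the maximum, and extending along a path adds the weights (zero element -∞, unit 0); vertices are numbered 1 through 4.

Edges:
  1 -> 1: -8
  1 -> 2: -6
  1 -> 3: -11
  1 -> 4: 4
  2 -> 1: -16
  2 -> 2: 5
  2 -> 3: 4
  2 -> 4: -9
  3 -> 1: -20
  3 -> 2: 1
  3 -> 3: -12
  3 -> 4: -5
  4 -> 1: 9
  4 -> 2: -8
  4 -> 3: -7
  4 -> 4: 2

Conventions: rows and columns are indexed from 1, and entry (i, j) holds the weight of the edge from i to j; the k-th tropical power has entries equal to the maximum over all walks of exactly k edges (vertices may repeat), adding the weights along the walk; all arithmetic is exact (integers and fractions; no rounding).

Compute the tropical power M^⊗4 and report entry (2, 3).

M^⊗2:
  [13, -1, -2, 6]
  [0, 10, 9, -1]
  [4, 6, 5, -3]
  [11, 3, -2, 13]
M^⊗3:
  [15, 7, 3, 17]
  [8, 15, 14, 4]
  [6, 11, 10, 8]
  [22, 8, 7, 15]
M^⊗4:
  [26, 12, 11, 19]
  [13, 20, 19, 12]
  [17, 16, 15, 10]
  [24, 16, 12, 26]
Key observation: the optimum is the walk 2->2->2->2->3, with weight 5 + 5 + 5 + 4 = 19.
Optimal value attained by: walk 2->2->2->2->3.
Answer: (M^⊗4)[2][3] = 19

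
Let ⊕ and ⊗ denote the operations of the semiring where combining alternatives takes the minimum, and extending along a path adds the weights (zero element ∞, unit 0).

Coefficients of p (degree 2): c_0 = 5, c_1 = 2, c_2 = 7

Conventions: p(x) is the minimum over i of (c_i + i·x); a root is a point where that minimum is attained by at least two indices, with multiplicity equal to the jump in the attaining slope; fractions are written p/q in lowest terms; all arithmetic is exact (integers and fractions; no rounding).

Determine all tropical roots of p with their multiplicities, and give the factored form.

hull edge (i=0, c=5) to (i=1, c=2): slope -3, span 1
hull edge (i=1, c=2) to (i=2, c=7): slope 5, span 1
Factored form: p(x) = 7 ⊗ (x ⊕ (-5)) ⊗ (x ⊕ 3)
Answer: roots = -5 (mult 1), 3 (mult 1)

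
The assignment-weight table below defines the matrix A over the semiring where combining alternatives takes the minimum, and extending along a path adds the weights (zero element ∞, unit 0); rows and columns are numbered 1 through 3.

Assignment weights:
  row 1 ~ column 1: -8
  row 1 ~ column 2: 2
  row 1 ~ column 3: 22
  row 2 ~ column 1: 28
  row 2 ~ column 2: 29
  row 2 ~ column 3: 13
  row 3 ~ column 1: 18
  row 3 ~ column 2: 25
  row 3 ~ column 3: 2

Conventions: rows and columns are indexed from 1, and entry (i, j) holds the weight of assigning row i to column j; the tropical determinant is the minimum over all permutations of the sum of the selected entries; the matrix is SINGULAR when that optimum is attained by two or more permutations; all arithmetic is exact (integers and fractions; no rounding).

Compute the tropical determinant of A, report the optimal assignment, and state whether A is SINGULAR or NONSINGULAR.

σ = (1, 2, 3): (-8) + 29 + 2 = 23
σ = (1, 3, 2): (-8) + 13 + 25 = 30
σ = (2, 1, 3): 2 + 28 + 2 = 32
σ = (2, 3, 1): 2 + 13 + 18 = 33
σ = (3, 1, 2): 22 + 28 + 25 = 75
σ = (3, 2, 1): 22 + 29 + 18 = 69
Optimal value attained by: σ = (1, 2, 3).
Answer: det⊕(A) = 23; verdict: NONSINGULAR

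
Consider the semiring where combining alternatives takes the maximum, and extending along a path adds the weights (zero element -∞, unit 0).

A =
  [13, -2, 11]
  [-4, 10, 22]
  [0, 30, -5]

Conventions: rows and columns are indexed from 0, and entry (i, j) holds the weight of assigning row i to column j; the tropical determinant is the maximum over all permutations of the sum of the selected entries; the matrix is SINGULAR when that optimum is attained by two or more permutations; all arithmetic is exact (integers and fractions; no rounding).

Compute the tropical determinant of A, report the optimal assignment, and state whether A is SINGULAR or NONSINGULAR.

σ = (0, 1, 2): 13 + 10 + (-5) = 18
σ = (0, 2, 1): 13 + 22 + 30 = 65
σ = (1, 0, 2): (-2) + (-4) + (-5) = -11
σ = (1, 2, 0): (-2) + 22 + 0 = 20
σ = (2, 0, 1): 11 + (-4) + 30 = 37
σ = (2, 1, 0): 11 + 10 + 0 = 21
Optimal value attained by: σ = (0, 2, 1).
Answer: det⊕(A) = 65; verdict: NONSINGULAR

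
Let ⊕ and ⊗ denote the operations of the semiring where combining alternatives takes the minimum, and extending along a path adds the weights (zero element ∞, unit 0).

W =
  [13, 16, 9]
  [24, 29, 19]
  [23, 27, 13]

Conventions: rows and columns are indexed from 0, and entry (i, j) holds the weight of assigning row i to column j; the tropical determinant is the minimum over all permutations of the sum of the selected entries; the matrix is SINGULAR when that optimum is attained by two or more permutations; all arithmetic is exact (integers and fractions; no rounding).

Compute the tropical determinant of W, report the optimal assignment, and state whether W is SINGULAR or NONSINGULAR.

σ = (0, 1, 2): 13 + 29 + 13 = 55
σ = (0, 2, 1): 13 + 19 + 27 = 59
σ = (1, 0, 2): 16 + 24 + 13 = 53
σ = (1, 2, 0): 16 + 19 + 23 = 58
σ = (2, 0, 1): 9 + 24 + 27 = 60
σ = (2, 1, 0): 9 + 29 + 23 = 61
Optimal value attained by: σ = (1, 0, 2).
Answer: det⊕(W) = 53; verdict: NONSINGULAR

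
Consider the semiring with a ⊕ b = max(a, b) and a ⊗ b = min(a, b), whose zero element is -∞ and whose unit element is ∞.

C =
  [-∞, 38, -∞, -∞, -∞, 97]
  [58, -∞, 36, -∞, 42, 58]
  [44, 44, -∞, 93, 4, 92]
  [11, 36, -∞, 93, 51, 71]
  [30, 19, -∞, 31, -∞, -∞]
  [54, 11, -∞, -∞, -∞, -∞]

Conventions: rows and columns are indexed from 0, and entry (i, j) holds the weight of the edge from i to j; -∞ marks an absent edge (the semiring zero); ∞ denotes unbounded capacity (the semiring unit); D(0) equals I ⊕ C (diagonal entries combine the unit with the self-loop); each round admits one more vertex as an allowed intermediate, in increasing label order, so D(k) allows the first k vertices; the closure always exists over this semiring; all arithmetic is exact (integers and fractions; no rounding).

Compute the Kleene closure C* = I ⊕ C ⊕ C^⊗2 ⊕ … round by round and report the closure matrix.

D(0):
  [∞, 38, -∞, -∞, -∞, 97]
  [58, ∞, 36, -∞, 42, 58]
  [44, 44, ∞, 93, 4, 92]
  [11, 36, -∞, ∞, 51, 71]
  [30, 19, -∞, 31, ∞, -∞]
  [54, 11, -∞, -∞, -∞, ∞]
D(1):
  [∞, 38, -∞, -∞, -∞, 97]
  [58, ∞, 36, -∞, 42, 58]
  [44, 44, ∞, 93, 4, 92]
  [11, 36, -∞, ∞, 51, 71]
  [30, 30, -∞, 31, ∞, 30]
  [54, 38, -∞, -∞, -∞, ∞]
D(2):
  [∞, 38, 36, -∞, 38, 97]
  [58, ∞, 36, -∞, 42, 58]
  [44, 44, ∞, 93, 42, 92]
  [36, 36, 36, ∞, 51, 71]
  [30, 30, 30, 31, ∞, 30]
  [54, 38, 36, -∞, 38, ∞]
D(3):
  [∞, 38, 36, 36, 38, 97]
  [58, ∞, 36, 36, 42, 58]
  [44, 44, ∞, 93, 42, 92]
  [36, 36, 36, ∞, 51, 71]
  [30, 30, 30, 31, ∞, 30]
  [54, 38, 36, 36, 38, ∞]
D(4):
  [∞, 38, 36, 36, 38, 97]
  [58, ∞, 36, 36, 42, 58]
  [44, 44, ∞, 93, 51, 92]
  [36, 36, 36, ∞, 51, 71]
  [31, 31, 31, 31, ∞, 31]
  [54, 38, 36, 36, 38, ∞]
D(5):
  [∞, 38, 36, 36, 38, 97]
  [58, ∞, 36, 36, 42, 58]
  [44, 44, ∞, 93, 51, 92]
  [36, 36, 36, ∞, 51, 71]
  [31, 31, 31, 31, ∞, 31]
  [54, 38, 36, 36, 38, ∞]
D(6):
  [∞, 38, 36, 36, 38, 97]
  [58, ∞, 36, 36, 42, 58]
  [54, 44, ∞, 93, 51, 92]
  [54, 38, 36, ∞, 51, 71]
  [31, 31, 31, 31, ∞, 31]
  [54, 38, 36, 36, 38, ∞]
Answer: C* = [[∞, 38, 36, 36, 38, 97], [58, ∞, 36, 36, 42, 58], [54, 44, ∞, 93, 51, 92], [54, 38, 36, ∞, 51, 71], [31, 31, 31, 31, ∞, 31], [54, 38, 36, 36, 38, ∞]]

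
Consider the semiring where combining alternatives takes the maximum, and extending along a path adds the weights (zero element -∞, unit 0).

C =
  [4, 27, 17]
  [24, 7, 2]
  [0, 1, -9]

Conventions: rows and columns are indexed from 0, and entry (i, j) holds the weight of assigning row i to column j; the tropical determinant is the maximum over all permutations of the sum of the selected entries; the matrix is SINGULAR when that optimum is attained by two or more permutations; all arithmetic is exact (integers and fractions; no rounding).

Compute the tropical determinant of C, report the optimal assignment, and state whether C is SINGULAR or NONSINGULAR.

σ = (0, 1, 2): 4 + 7 + (-9) = 2
σ = (0, 2, 1): 4 + 2 + 1 = 7
σ = (1, 0, 2): 27 + 24 + (-9) = 42
σ = (1, 2, 0): 27 + 2 + 0 = 29
σ = (2, 0, 1): 17 + 24 + 1 = 42
σ = (2, 1, 0): 17 + 7 + 0 = 24
Optimal value attained by: σ = (1, 0, 2).
Answer: det⊕(C) = 42; verdict: SINGULAR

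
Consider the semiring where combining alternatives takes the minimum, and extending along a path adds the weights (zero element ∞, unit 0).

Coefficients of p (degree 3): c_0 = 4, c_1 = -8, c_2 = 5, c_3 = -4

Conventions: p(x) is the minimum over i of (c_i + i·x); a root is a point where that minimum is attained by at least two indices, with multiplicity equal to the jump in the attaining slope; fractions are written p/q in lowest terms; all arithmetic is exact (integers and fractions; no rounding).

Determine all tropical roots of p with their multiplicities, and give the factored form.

hull edge (i=0, c=4) to (i=1, c=-8): slope -12, span 1
hull edge (i=1, c=-8) to (i=3, c=-4): slope 2, span 2
Factored form: p(x) = -4 ⊗ (x ⊕ (-2)) ⊗ (x ⊕ (-2)) ⊗ (x ⊕ 12)
Answer: roots = -2 (mult 2), 12 (mult 1)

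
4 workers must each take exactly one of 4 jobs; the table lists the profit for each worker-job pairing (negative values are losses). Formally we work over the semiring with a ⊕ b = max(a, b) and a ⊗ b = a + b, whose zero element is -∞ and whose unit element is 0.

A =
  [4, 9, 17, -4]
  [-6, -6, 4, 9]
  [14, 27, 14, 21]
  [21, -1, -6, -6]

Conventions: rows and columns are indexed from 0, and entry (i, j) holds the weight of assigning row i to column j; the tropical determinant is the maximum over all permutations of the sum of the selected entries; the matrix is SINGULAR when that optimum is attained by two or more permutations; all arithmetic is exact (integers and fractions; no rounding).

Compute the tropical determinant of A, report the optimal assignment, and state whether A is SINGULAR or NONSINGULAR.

σ = (0, 1, 2, 3): 4 + (-6) + 14 + (-6) = 6
σ = (0, 1, 3, 2): 4 + (-6) + 21 + (-6) = 13
σ = (0, 2, 1, 3): 4 + 4 + 27 + (-6) = 29
σ = (0, 2, 3, 1): 4 + 4 + 21 + (-1) = 28
σ = (0, 3, 1, 2): 4 + 9 + 27 + (-6) = 34
σ = (0, 3, 2, 1): 4 + 9 + 14 + (-1) = 26
σ = (1, 0, 2, 3): 9 + (-6) + 14 + (-6) = 11
σ = (1, 0, 3, 2): 9 + (-6) + 21 + (-6) = 18
σ = (1, 2, 0, 3): 9 + 4 + 14 + (-6) = 21
σ = (1, 2, 3, 0): 9 + 4 + 21 + 21 = 55
σ = (1, 3, 0, 2): 9 + 9 + 14 + (-6) = 26
σ = (1, 3, 2, 0): 9 + 9 + 14 + 21 = 53
σ = (2, 0, 1, 3): 17 + (-6) + 27 + (-6) = 32
σ = (2, 0, 3, 1): 17 + (-6) + 21 + (-1) = 31
σ = (2, 1, 0, 3): 17 + (-6) + 14 + (-6) = 19
σ = (2, 1, 3, 0): 17 + (-6) + 21 + 21 = 53
σ = (2, 3, 0, 1): 17 + 9 + 14 + (-1) = 39
σ = (2, 3, 1, 0): 17 + 9 + 27 + 21 = 74
σ = (3, 0, 1, 2): (-4) + (-6) + 27 + (-6) = 11
σ = (3, 0, 2, 1): (-4) + (-6) + 14 + (-1) = 3
σ = (3, 1, 0, 2): (-4) + (-6) + 14 + (-6) = -2
σ = (3, 1, 2, 0): (-4) + (-6) + 14 + 21 = 25
σ = (3, 2, 0, 1): (-4) + 4 + 14 + (-1) = 13
σ = (3, 2, 1, 0): (-4) + 4 + 27 + 21 = 48
Optimal value attained by: σ = (2, 3, 1, 0).
Answer: det⊕(A) = 74; verdict: NONSINGULAR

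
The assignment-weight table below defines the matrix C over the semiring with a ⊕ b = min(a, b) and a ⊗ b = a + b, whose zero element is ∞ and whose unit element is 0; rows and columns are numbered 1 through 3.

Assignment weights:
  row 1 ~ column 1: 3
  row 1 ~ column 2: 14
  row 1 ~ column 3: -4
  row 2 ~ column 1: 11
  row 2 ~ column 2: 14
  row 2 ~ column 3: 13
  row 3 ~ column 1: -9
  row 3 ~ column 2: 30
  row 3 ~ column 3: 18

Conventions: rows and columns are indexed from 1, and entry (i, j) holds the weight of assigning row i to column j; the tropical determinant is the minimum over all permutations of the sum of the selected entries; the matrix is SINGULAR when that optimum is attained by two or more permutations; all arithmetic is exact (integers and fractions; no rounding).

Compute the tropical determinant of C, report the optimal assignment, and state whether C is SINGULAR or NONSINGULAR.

σ = (1, 2, 3): 3 + 14 + 18 = 35
σ = (1, 3, 2): 3 + 13 + 30 = 46
σ = (2, 1, 3): 14 + 11 + 18 = 43
σ = (2, 3, 1): 14 + 13 + (-9) = 18
σ = (3, 1, 2): (-4) + 11 + 30 = 37
σ = (3, 2, 1): (-4) + 14 + (-9) = 1
Optimal value attained by: σ = (3, 2, 1).
Answer: det⊕(C) = 1; verdict: NONSINGULAR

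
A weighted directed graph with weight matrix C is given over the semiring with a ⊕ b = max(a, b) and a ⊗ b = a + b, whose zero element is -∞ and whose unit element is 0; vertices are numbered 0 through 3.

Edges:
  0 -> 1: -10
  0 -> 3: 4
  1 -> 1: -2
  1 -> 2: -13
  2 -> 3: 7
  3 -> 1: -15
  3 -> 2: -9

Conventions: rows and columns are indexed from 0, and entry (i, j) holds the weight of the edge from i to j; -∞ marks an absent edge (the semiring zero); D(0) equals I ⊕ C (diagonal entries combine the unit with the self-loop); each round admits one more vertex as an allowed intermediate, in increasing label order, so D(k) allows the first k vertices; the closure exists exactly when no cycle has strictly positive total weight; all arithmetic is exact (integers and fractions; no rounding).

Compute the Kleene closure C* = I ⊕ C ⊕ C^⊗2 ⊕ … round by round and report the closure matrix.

D(0):
  [0, -10, -∞, 4]
  [-∞, 0, -13, -∞]
  [-∞, -∞, 0, 7]
  [-∞, -15, -9, 0]
D(1):
  [0, -10, -∞, 4]
  [-∞, 0, -13, -∞]
  [-∞, -∞, 0, 7]
  [-∞, -15, -9, 0]
D(2):
  [0, -10, -23, 4]
  [-∞, 0, -13, -∞]
  [-∞, -∞, 0, 7]
  [-∞, -15, -9, 0]
D(3):
  [0, -10, -23, 4]
  [-∞, 0, -13, -6]
  [-∞, -∞, 0, 7]
  [-∞, -15, -9, 0]
D(4):
  [0, -10, -5, 4]
  [-∞, 0, -13, -6]
  [-∞, -8, 0, 7]
  [-∞, -15, -9, 0]
Answer: C* = [[0, -10, -5, 4], [-∞, 0, -13, -6], [-∞, -8, 0, 7], [-∞, -15, -9, 0]]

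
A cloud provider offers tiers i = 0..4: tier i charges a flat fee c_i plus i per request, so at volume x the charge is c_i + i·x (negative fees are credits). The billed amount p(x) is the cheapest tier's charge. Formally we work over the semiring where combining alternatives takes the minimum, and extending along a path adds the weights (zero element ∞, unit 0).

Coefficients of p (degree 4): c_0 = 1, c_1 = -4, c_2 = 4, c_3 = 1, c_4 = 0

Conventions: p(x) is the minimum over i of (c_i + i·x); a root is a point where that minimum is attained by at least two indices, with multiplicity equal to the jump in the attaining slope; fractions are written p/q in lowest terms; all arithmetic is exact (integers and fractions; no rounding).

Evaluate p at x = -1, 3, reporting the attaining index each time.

p(-1) = min(1+0·(-1)=1, -4+1·(-1)=-5, 4+2·(-1)=2, 1+3·(-1)=-2, 0+4·(-1)=-4) = -5 (attained by i=1)
p(3) = min(1+0·3=1, -4+1·3=-1, 4+2·3=10, 1+3·3=10, 0+4·3=12) = -1 (attained by i=1)
Answer: p(-1) = -5; p(3) = -1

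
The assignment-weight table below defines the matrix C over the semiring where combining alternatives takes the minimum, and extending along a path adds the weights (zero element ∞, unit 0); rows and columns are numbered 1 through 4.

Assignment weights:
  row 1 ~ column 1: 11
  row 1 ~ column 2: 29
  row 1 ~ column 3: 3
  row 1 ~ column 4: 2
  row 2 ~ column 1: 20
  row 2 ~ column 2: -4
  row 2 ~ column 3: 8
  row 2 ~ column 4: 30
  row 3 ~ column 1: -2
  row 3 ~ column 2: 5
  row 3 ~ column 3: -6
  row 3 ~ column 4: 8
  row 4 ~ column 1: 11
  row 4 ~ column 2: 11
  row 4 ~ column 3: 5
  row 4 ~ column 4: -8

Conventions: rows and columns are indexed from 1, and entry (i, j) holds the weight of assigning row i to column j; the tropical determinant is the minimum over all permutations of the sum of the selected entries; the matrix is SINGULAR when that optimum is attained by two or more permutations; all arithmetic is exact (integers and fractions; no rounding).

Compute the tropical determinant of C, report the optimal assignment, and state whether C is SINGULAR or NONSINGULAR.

σ = (1, 2, 3, 4): 11 + (-4) + (-6) + (-8) = -7
σ = (1, 2, 4, 3): 11 + (-4) + 8 + 5 = 20
σ = (1, 3, 2, 4): 11 + 8 + 5 + (-8) = 16
σ = (1, 3, 4, 2): 11 + 8 + 8 + 11 = 38
σ = (1, 4, 2, 3): 11 + 30 + 5 + 5 = 51
σ = (1, 4, 3, 2): 11 + 30 + (-6) + 11 = 46
σ = (2, 1, 3, 4): 29 + 20 + (-6) + (-8) = 35
σ = (2, 1, 4, 3): 29 + 20 + 8 + 5 = 62
σ = (2, 3, 1, 4): 29 + 8 + (-2) + (-8) = 27
σ = (2, 3, 4, 1): 29 + 8 + 8 + 11 = 56
σ = (2, 4, 1, 3): 29 + 30 + (-2) + 5 = 62
σ = (2, 4, 3, 1): 29 + 30 + (-6) + 11 = 64
σ = (3, 1, 2, 4): 3 + 20 + 5 + (-8) = 20
σ = (3, 1, 4, 2): 3 + 20 + 8 + 11 = 42
σ = (3, 2, 1, 4): 3 + (-4) + (-2) + (-8) = -11
σ = (3, 2, 4, 1): 3 + (-4) + 8 + 11 = 18
σ = (3, 4, 1, 2): 3 + 30 + (-2) + 11 = 42
σ = (3, 4, 2, 1): 3 + 30 + 5 + 11 = 49
σ = (4, 1, 2, 3): 2 + 20 + 5 + 5 = 32
σ = (4, 1, 3, 2): 2 + 20 + (-6) + 11 = 27
σ = (4, 2, 1, 3): 2 + (-4) + (-2) + 5 = 1
σ = (4, 2, 3, 1): 2 + (-4) + (-6) + 11 = 3
σ = (4, 3, 1, 2): 2 + 8 + (-2) + 11 = 19
σ = (4, 3, 2, 1): 2 + 8 + 5 + 11 = 26
Optimal value attained by: σ = (3, 2, 1, 4).
Answer: det⊕(C) = -11; verdict: NONSINGULAR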